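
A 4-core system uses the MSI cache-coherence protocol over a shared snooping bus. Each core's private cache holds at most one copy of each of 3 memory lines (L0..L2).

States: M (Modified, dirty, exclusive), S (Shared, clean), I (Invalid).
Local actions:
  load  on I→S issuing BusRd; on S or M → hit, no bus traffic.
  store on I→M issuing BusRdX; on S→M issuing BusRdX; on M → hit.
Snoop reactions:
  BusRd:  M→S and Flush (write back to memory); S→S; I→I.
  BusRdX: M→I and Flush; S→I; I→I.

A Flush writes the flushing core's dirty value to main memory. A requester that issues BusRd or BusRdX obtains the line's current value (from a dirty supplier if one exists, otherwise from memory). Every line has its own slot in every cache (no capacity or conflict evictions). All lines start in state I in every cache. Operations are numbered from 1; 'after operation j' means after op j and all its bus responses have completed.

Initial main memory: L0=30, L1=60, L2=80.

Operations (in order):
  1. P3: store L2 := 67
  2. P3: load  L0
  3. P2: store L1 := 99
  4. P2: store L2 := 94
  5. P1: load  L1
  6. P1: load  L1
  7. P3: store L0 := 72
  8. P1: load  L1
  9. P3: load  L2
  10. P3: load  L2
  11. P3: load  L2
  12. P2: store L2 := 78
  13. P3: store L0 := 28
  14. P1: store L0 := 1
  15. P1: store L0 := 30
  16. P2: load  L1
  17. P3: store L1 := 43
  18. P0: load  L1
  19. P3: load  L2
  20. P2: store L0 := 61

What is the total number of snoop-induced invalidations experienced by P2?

invalidations = 1

step 1: P3: store L2 := 67  ⟶  IIIM  (L2)  txn=BusRdX  M[L2]=80
step 2: P3: load  L0  ⟶  IIIS  (L0)  txn=BusRd  M[L0]=30
step 3: P2: store L1 := 99  ⟶  IIMI  (L1)  txn=BusRdX  M[L1]=60
step 4: P2: store L2 := 94  ⟶  IIMI  (L2)  txn=BusRdX+Flush  M[L2]=67
step 5: P1: load  L1  ⟶  ISSI  (L1)  txn=BusRd+Flush  M[L1]=99
step 6: P1: load  L1  ⟶  ISSI  (L1)  txn=∅  M[L1]=99
step 7: P3: store L0 := 72  ⟶  IIIM  (L0)  txn=BusRdX  M[L0]=30
step 8: P1: load  L1  ⟶  ISSI  (L1)  txn=∅  M[L1]=99
step 9: P3: load  L2  ⟶  IISS  (L2)  txn=BusRd+Flush  M[L2]=94
step 10: P3: load  L2  ⟶  IISS  (L2)  txn=∅  M[L2]=94
step 11: P3: load  L2  ⟶  IISS  (L2)  txn=∅  M[L2]=94
step 12: P2: store L2 := 78  ⟶  IIMI  (L2)  txn=BusRdX  M[L2]=94
step 13: P3: store L0 := 28  ⟶  IIIM  (L0)  txn=∅  M[L0]=30
step 14: P1: store L0 := 1  ⟶  IMII  (L0)  txn=BusRdX+Flush  M[L0]=28
step 15: P1: store L0 := 30  ⟶  IMII  (L0)  txn=∅  M[L0]=28
step 16: P2: load  L1  ⟶  ISSI  (L1)  txn=∅  M[L1]=99
step 17: P3: store L1 := 43  ⟶  IIIM  (L1)  txn=BusRdX  M[L1]=99
step 18: P0: load  L1  ⟶  SIIS  (L1)  txn=BusRd+Flush  M[L1]=43
step 19: P3: load  L2  ⟶  IISS  (L2)  txn=BusRd+Flush  M[L2]=78
step 20: P2: store L0 := 61  ⟶  IIMI  (L0)  txn=BusRdX+Flush  M[L0]=30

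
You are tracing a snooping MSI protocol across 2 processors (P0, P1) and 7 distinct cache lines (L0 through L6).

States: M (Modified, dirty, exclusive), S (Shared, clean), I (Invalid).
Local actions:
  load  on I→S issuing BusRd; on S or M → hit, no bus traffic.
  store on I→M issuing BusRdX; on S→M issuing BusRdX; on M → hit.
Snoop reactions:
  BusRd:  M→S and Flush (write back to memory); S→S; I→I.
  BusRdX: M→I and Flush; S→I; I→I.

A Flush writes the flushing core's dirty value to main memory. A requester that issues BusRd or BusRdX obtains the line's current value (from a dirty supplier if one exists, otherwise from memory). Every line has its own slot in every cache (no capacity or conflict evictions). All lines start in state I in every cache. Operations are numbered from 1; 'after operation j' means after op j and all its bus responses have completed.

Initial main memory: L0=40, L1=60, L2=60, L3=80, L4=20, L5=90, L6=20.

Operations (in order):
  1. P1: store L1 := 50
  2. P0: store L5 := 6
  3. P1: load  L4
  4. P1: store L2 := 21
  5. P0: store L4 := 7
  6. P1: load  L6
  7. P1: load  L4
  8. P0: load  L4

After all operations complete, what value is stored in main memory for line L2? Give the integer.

memory[L2] = 60

  op1 P1: store L1 := 50 → I/M on L1; bus BusRdX; mem=60
  op2 P0: store L5 := 6 → M/I on L5; bus BusRdX; mem=90
  op3 P1: load  L4 → I/S on L4; bus BusRd; mem=20
  op4 P1: store L2 := 21 → I/M on L2; bus BusRdX; mem=60
  op5 P0: store L4 := 7 → M/I on L4; bus BusRdX; mem=20
  op6 P1: load  L6 → I/S on L6; bus BusRd; mem=20
  op7 P1: load  L4 → S/S on L4; bus BusRd Flush; mem=7
  op8 P0: load  L4 → S/S on L4; bus (none); mem=7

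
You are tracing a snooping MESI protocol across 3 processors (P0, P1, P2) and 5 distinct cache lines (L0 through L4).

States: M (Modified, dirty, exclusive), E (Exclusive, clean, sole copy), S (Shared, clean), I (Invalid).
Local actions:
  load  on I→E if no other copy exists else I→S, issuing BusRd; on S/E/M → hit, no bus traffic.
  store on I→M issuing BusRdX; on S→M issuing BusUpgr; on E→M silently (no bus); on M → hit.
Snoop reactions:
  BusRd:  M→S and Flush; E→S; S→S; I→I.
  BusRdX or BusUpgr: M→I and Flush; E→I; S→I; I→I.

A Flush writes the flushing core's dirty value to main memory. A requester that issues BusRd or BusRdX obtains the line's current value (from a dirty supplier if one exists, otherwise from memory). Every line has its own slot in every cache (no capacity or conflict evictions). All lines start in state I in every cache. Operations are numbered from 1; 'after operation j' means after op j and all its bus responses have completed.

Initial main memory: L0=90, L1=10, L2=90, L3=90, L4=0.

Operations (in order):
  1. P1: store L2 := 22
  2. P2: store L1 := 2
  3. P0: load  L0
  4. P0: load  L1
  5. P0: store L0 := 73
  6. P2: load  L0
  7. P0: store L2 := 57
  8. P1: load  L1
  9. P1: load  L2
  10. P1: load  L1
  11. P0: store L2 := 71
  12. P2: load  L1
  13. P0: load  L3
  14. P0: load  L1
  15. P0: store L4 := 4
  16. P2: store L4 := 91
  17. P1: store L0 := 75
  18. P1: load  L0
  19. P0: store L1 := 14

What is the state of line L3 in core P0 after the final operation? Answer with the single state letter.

1. P1: store L2 := 22  bus=[BusRdX]  L2: P0=I P1=M P2=I  mem[L2]=90
2. P2: store L1 := 2  bus=[BusRdX]  L1: P0=I P1=I P2=M  mem[L1]=10
3. P0: load  L0  bus=[BusRd]  L0: P0=E P1=I P2=I  mem[L0]=90
4. P0: load  L1  bus=[BusRd,Flush]  L1: P0=S P1=I P2=S  mem[L1]=2
5. P0: store L0 := 73  bus=[-]  L0: P0=M P1=I P2=I  mem[L0]=90
6. P2: load  L0  bus=[BusRd,Flush]  L0: P0=S P1=I P2=S  mem[L0]=73
7. P0: store L2 := 57  bus=[BusRdX,Flush]  L2: P0=M P1=I P2=I  mem[L2]=22
8. P1: load  L1  bus=[BusRd]  L1: P0=S P1=S P2=S  mem[L1]=2
9. P1: load  L2  bus=[BusRd,Flush]  L2: P0=S P1=S P2=I  mem[L2]=57
10. P1: load  L1  bus=[-]  L1: P0=S P1=S P2=S  mem[L1]=2
11. P0: store L2 := 71  bus=[BusUpgr]  L2: P0=M P1=I P2=I  mem[L2]=57
12. P2: load  L1  bus=[-]  L1: P0=S P1=S P2=S  mem[L1]=2
13. P0: load  L3  bus=[BusRd]  L3: P0=E P1=I P2=I  mem[L3]=90
14. P0: load  L1  bus=[-]  L1: P0=S P1=S P2=S  mem[L1]=2
15. P0: store L4 := 4  bus=[BusRdX]  L4: P0=M P1=I P2=I  mem[L4]=0
16. P2: store L4 := 91  bus=[BusRdX,Flush]  L4: P0=I P1=I P2=M  mem[L4]=4
17. P1: store L0 := 75  bus=[BusRdX]  L0: P0=I P1=M P2=I  mem[L0]=73
18. P1: load  L0  bus=[-]  L0: P0=I P1=M P2=I  mem[L0]=73
19. P0: store L1 := 14  bus=[BusUpgr]  L1: P0=M P1=I P2=I  mem[L1]=2

state = E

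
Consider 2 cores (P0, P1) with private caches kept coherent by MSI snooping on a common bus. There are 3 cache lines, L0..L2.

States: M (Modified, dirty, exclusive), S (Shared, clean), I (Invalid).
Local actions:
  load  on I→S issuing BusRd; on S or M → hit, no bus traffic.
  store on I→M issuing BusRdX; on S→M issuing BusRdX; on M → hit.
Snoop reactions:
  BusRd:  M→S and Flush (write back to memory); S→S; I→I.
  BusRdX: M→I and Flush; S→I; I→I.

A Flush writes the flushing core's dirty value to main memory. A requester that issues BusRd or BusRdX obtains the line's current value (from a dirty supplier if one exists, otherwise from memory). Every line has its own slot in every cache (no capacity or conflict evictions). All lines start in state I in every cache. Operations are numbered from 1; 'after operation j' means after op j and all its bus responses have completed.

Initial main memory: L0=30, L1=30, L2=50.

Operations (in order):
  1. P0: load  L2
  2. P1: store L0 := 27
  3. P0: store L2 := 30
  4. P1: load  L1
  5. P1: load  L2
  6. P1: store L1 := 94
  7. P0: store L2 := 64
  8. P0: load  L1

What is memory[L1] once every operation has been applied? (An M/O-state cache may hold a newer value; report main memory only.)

1. P0: load  L2  bus=[BusRd]  L2: P0=S P1=I  mem[L2]=50
2. P1: store L0 := 27  bus=[BusRdX]  L0: P0=I P1=M  mem[L0]=30
3. P0: store L2 := 30  bus=[BusRdX]  L2: P0=M P1=I  mem[L2]=50
4. P1: load  L1  bus=[BusRd]  L1: P0=I P1=S  mem[L1]=30
5. P1: load  L2  bus=[BusRd,Flush]  L2: P0=S P1=S  mem[L2]=30
6. P1: store L1 := 94  bus=[BusRdX]  L1: P0=I P1=M  mem[L1]=30
7. P0: store L2 := 64  bus=[BusRdX]  L2: P0=M P1=I  mem[L2]=30
8. P0: load  L1  bus=[BusRd,Flush]  L1: P0=S P1=S  mem[L1]=94

memory[L1] = 94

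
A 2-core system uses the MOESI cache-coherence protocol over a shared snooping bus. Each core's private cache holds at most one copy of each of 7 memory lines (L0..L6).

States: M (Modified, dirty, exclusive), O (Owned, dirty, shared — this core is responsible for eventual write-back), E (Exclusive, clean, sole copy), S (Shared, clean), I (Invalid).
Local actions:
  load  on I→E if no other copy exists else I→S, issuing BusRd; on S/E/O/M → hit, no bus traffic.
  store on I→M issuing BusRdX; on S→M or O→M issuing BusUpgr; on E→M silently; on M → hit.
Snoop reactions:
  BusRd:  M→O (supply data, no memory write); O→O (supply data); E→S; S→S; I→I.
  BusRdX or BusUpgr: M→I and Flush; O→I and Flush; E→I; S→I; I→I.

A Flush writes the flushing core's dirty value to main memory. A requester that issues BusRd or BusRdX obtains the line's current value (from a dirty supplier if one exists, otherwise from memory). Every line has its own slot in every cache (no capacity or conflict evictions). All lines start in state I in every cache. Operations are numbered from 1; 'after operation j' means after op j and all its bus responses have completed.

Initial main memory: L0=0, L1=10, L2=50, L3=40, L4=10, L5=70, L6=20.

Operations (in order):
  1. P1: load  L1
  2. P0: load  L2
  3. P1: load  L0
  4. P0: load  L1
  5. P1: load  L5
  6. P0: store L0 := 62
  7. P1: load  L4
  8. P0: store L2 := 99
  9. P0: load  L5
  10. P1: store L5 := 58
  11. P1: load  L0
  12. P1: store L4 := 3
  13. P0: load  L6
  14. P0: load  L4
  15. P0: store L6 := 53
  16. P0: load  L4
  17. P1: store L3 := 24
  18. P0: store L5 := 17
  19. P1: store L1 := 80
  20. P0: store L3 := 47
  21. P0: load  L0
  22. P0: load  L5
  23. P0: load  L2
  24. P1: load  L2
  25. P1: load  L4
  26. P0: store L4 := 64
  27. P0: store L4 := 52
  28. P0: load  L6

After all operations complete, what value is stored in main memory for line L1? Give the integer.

memory[L1] = 10

1. P1: load  L1  bus=[BusRd]  L1: P0=I P1=E  mem[L1]=10
2. P0: load  L2  bus=[BusRd]  L2: P0=E P1=I  mem[L2]=50
3. P1: load  L0  bus=[BusRd]  L0: P0=I P1=E  mem[L0]=0
4. P0: load  L1  bus=[BusRd]  L1: P0=S P1=S  mem[L1]=10
5. P1: load  L5  bus=[BusRd]  L5: P0=I P1=E  mem[L5]=70
6. P0: store L0 := 62  bus=[BusRdX]  L0: P0=M P1=I  mem[L0]=0
7. P1: load  L4  bus=[BusRd]  L4: P0=I P1=E  mem[L4]=10
8. P0: store L2 := 99  bus=[-]  L2: P0=M P1=I  mem[L2]=50
9. P0: load  L5  bus=[BusRd]  L5: P0=S P1=S  mem[L5]=70
10. P1: store L5 := 58  bus=[BusUpgr]  L5: P0=I P1=M  mem[L5]=70
11. P1: load  L0  bus=[BusRd]  L0: P0=O P1=S  mem[L0]=0
12. P1: store L4 := 3  bus=[-]  L4: P0=I P1=M  mem[L4]=10
13. P0: load  L6  bus=[BusRd]  L6: P0=E P1=I  mem[L6]=20
14. P0: load  L4  bus=[BusRd]  L4: P0=S P1=O  mem[L4]=10
15. P0: store L6 := 53  bus=[-]  L6: P0=M P1=I  mem[L6]=20
16. P0: load  L4  bus=[-]  L4: P0=S P1=O  mem[L4]=10
17. P1: store L3 := 24  bus=[BusRdX]  L3: P0=I P1=M  mem[L3]=40
18. P0: store L5 := 17  bus=[BusRdX,Flush]  L5: P0=M P1=I  mem[L5]=58
19. P1: store L1 := 80  bus=[BusUpgr]  L1: P0=I P1=M  mem[L1]=10
20. P0: store L3 := 47  bus=[BusRdX,Flush]  L3: P0=M P1=I  mem[L3]=24
21. P0: load  L0  bus=[-]  L0: P0=O P1=S  mem[L0]=0
22. P0: load  L5  bus=[-]  L5: P0=M P1=I  mem[L5]=58
23. P0: load  L2  bus=[-]  L2: P0=M P1=I  mem[L2]=50
24. P1: load  L2  bus=[BusRd]  L2: P0=O P1=S  mem[L2]=50
25. P1: load  L4  bus=[-]  L4: P0=S P1=O  mem[L4]=10
26. P0: store L4 := 64  bus=[BusUpgr,Flush]  L4: P0=M P1=I  mem[L4]=3
27. P0: store L4 := 52  bus=[-]  L4: P0=M P1=I  mem[L4]=3
28. P0: load  L6  bus=[-]  L6: P0=M P1=I  mem[L6]=20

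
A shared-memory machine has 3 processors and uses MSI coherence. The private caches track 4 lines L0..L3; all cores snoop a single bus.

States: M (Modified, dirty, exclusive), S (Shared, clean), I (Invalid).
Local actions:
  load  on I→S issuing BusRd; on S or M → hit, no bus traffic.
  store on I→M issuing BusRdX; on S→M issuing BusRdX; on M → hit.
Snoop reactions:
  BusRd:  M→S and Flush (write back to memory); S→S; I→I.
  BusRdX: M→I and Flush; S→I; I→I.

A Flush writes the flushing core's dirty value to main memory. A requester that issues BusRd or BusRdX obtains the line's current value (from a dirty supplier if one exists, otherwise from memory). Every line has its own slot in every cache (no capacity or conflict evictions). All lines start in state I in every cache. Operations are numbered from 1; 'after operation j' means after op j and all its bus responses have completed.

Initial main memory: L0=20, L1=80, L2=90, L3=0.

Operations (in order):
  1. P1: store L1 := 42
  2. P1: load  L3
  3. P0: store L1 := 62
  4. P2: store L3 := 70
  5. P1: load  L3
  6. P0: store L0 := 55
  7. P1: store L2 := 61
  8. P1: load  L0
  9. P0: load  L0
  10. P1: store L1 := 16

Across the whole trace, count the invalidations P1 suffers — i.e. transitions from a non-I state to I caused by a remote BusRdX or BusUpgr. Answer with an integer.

invalidations = 2

1. P1: store L1 := 42  bus=[BusRdX]  L1: P0=I P1=M P2=I  mem[L1]=80
2. P1: load  L3  bus=[BusRd]  L3: P0=I P1=S P2=I  mem[L3]=0
3. P0: store L1 := 62  bus=[BusRdX,Flush]  L1: P0=M P1=I P2=I  mem[L1]=42
4. P2: store L3 := 70  bus=[BusRdX]  L3: P0=I P1=I P2=M  mem[L3]=0
5. P1: load  L3  bus=[BusRd,Flush]  L3: P0=I P1=S P2=S  mem[L3]=70
6. P0: store L0 := 55  bus=[BusRdX]  L0: P0=M P1=I P2=I  mem[L0]=20
7. P1: store L2 := 61  bus=[BusRdX]  L2: P0=I P1=M P2=I  mem[L2]=90
8. P1: load  L0  bus=[BusRd,Flush]  L0: P0=S P1=S P2=I  mem[L0]=55
9. P0: load  L0  bus=[-]  L0: P0=S P1=S P2=I  mem[L0]=55
10. P1: store L1 := 16  bus=[BusRdX,Flush]  L1: P0=I P1=M P2=I  mem[L1]=62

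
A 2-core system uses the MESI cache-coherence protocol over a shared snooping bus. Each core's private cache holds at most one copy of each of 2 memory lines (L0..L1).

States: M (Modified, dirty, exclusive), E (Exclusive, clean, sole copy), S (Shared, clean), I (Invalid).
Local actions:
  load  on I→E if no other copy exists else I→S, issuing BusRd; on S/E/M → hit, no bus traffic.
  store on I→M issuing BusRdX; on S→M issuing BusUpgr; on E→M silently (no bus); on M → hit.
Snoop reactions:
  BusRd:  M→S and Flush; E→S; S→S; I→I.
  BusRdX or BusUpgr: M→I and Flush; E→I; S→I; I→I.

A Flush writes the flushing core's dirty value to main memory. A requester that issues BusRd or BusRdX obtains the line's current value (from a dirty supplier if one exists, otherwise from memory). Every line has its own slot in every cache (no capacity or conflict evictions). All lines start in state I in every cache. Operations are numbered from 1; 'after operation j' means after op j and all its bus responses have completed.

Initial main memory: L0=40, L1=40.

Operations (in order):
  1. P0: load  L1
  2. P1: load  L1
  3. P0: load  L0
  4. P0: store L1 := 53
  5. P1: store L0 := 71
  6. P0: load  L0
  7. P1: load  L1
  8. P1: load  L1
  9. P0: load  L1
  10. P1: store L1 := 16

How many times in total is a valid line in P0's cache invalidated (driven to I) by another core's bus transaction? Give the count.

invalidations = 2

[1] P0: load  L1 | P0:E(40), P1:I | bus: BusRd
[2] P1: load  L1 | P0:S(40), P1:S(40) | bus: BusRd
[3] P0: load  L0 | P0:E(40), P1:I | bus: BusRd
[4] P0: store L1 := 53 | P0:M(53), P1:I | bus: BusUpgr
[5] P1: store L0 := 71 | P0:I, P1:M(71) | bus: BusRdX
[6] P0: load  L0 | P0:S(71), P1:S(71) | bus: BusRd,Flush
[7] P1: load  L1 | P0:S(53), P1:S(53) | bus: BusRd,Flush
[8] P1: load  L1 | P0:S(53), P1:S(53) | bus: none
[9] P0: load  L1 | P0:S(53), P1:S(53) | bus: none
[10] P1: store L1 := 16 | P0:I, P1:M(16) | bus: BusUpgr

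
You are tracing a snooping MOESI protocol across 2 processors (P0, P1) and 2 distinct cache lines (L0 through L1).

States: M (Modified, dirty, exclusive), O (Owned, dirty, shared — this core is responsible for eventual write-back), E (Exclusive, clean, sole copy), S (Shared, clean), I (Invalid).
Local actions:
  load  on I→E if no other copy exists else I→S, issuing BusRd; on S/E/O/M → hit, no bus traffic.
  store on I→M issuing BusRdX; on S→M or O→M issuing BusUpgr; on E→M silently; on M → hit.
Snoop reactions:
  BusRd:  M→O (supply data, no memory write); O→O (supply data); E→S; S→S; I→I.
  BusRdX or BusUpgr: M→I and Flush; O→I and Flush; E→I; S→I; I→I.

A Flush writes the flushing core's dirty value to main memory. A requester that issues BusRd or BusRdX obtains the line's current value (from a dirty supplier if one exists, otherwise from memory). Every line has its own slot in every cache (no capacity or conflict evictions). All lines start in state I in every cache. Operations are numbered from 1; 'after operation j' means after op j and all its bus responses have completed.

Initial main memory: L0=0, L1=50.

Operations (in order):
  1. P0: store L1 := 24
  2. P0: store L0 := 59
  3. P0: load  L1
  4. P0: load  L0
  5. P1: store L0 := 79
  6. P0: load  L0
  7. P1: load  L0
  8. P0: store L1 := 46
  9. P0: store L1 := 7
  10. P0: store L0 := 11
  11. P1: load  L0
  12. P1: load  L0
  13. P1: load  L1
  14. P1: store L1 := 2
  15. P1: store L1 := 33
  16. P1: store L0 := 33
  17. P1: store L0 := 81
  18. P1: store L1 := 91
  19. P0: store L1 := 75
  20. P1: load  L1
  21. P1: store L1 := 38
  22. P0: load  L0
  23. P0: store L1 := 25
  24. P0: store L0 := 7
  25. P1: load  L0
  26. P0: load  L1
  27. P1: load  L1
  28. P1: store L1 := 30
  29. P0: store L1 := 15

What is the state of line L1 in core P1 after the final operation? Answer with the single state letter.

state = I

[1] P0: store L1 := 24 | P0:M(24), P1:I | bus: BusRdX
[2] P0: store L0 := 59 | P0:M(59), P1:I | bus: BusRdX
[3] P0: load  L1 | P0:M(24), P1:I | bus: none
[4] P0: load  L0 | P0:M(59), P1:I | bus: none
[5] P1: store L0 := 79 | P0:I, P1:M(79) | bus: BusRdX,Flush
[6] P0: load  L0 | P0:S(79), P1:O(79) | bus: BusRd
[7] P1: load  L0 | P0:S(79), P1:O(79) | bus: none
[8] P0: store L1 := 46 | P0:M(46), P1:I | bus: none
[9] P0: store L1 := 7 | P0:M(7), P1:I | bus: none
[10] P0: store L0 := 11 | P0:M(11), P1:I | bus: BusUpgr,Flush
[11] P1: load  L0 | P0:O(11), P1:S(11) | bus: BusRd
[12] P1: load  L0 | P0:O(11), P1:S(11) | bus: none
[13] P1: load  L1 | P0:O(7), P1:S(7) | bus: BusRd
[14] P1: store L1 := 2 | P0:I, P1:M(2) | bus: BusUpgr,Flush
[15] P1: store L1 := 33 | P0:I, P1:M(33) | bus: none
[16] P1: store L0 := 33 | P0:I, P1:M(33) | bus: BusUpgr,Flush
[17] P1: store L0 := 81 | P0:I, P1:M(81) | bus: none
[18] P1: store L1 := 91 | P0:I, P1:M(91) | bus: none
[19] P0: store L1 := 75 | P0:M(75), P1:I | bus: BusRdX,Flush
[20] P1: load  L1 | P0:O(75), P1:S(75) | bus: BusRd
[21] P1: store L1 := 38 | P0:I, P1:M(38) | bus: BusUpgr,Flush
[22] P0: load  L0 | P0:S(81), P1:O(81) | bus: BusRd
[23] P0: store L1 := 25 | P0:M(25), P1:I | bus: BusRdX,Flush
[24] P0: store L0 := 7 | P0:M(7), P1:I | bus: BusUpgr,Flush
[25] P1: load  L0 | P0:O(7), P1:S(7) | bus: BusRd
[26] P0: load  L1 | P0:M(25), P1:I | bus: none
[27] P1: load  L1 | P0:O(25), P1:S(25) | bus: BusRd
[28] P1: store L1 := 30 | P0:I, P1:M(30) | bus: BusUpgr,Flush
[29] P0: store L1 := 15 | P0:M(15), P1:I | bus: BusRdX,Flush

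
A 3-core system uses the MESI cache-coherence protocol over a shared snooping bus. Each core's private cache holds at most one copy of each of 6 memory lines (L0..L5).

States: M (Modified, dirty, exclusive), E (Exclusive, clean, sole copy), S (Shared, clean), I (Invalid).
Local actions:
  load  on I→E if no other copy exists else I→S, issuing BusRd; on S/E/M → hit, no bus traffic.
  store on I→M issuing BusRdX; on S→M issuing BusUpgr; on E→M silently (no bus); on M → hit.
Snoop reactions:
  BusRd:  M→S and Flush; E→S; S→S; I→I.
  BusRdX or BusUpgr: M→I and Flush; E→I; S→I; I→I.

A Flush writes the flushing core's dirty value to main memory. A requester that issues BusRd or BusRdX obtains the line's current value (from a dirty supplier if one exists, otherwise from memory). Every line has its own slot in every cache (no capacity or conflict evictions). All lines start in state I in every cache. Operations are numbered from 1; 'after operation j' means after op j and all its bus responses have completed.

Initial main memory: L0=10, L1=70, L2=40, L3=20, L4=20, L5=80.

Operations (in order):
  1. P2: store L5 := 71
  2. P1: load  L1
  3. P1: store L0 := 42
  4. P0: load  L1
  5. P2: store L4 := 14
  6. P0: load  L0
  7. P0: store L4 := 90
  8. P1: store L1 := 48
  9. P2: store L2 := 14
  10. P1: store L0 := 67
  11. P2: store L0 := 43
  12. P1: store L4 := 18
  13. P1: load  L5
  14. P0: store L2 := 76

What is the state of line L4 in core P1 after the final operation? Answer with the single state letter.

[1] P2: store L5 := 71 | P0:I, P1:I, P2:M(71) | bus: BusRdX
[2] P1: load  L1 | P0:I, P1:E(70), P2:I | bus: BusRd
[3] P1: store L0 := 42 | P0:I, P1:M(42), P2:I | bus: BusRdX
[4] P0: load  L1 | P0:S(70), P1:S(70), P2:I | bus: BusRd
[5] P2: store L4 := 14 | P0:I, P1:I, P2:M(14) | bus: BusRdX
[6] P0: load  L0 | P0:S(42), P1:S(42), P2:I | bus: BusRd,Flush
[7] P0: store L4 := 90 | P0:M(90), P1:I, P2:I | bus: BusRdX,Flush
[8] P1: store L1 := 48 | P0:I, P1:M(48), P2:I | bus: BusUpgr
[9] P2: store L2 := 14 | P0:I, P1:I, P2:M(14) | bus: BusRdX
[10] P1: store L0 := 67 | P0:I, P1:M(67), P2:I | bus: BusUpgr
[11] P2: store L0 := 43 | P0:I, P1:I, P2:M(43) | bus: BusRdX,Flush
[12] P1: store L4 := 18 | P0:I, P1:M(18), P2:I | bus: BusRdX,Flush
[13] P1: load  L5 | P0:I, P1:S(71), P2:S(71) | bus: BusRd,Flush
[14] P0: store L2 := 76 | P0:M(76), P1:I, P2:I | bus: BusRdX,Flush

state = M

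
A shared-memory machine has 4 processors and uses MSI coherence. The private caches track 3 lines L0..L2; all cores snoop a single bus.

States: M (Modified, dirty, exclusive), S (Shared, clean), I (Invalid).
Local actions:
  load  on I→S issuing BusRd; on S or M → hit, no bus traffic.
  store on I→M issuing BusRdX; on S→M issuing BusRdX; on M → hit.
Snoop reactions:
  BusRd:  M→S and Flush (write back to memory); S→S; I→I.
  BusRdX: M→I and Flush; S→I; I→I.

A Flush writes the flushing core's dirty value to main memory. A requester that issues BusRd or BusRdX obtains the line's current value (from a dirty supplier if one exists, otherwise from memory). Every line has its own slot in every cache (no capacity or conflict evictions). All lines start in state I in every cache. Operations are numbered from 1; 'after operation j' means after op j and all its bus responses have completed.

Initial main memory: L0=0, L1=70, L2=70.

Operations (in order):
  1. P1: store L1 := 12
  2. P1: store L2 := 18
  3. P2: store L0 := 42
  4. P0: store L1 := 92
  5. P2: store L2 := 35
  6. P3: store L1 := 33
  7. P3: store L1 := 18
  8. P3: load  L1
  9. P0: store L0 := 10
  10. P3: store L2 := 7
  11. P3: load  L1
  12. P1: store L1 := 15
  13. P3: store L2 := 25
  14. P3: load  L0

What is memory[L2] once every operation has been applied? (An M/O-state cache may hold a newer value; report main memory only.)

1. P1: store L1 := 12  bus=[BusRdX]  L1: P0=I P1=M P2=I P3=I  mem[L1]=70
2. P1: store L2 := 18  bus=[BusRdX]  L2: P0=I P1=M P2=I P3=I  mem[L2]=70
3. P2: store L0 := 42  bus=[BusRdX]  L0: P0=I P1=I P2=M P3=I  mem[L0]=0
4. P0: store L1 := 92  bus=[BusRdX,Flush]  L1: P0=M P1=I P2=I P3=I  mem[L1]=12
5. P2: store L2 := 35  bus=[BusRdX,Flush]  L2: P0=I P1=I P2=M P3=I  mem[L2]=18
6. P3: store L1 := 33  bus=[BusRdX,Flush]  L1: P0=I P1=I P2=I P3=M  mem[L1]=92
7. P3: store L1 := 18  bus=[-]  L1: P0=I P1=I P2=I P3=M  mem[L1]=92
8. P3: load  L1  bus=[-]  L1: P0=I P1=I P2=I P3=M  mem[L1]=92
9. P0: store L0 := 10  bus=[BusRdX,Flush]  L0: P0=M P1=I P2=I P3=I  mem[L0]=42
10. P3: store L2 := 7  bus=[BusRdX,Flush]  L2: P0=I P1=I P2=I P3=M  mem[L2]=35
11. P3: load  L1  bus=[-]  L1: P0=I P1=I P2=I P3=M  mem[L1]=92
12. P1: store L1 := 15  bus=[BusRdX,Flush]  L1: P0=I P1=M P2=I P3=I  mem[L1]=18
13. P3: store L2 := 25  bus=[-]  L2: P0=I P1=I P2=I P3=M  mem[L2]=35
14. P3: load  L0  bus=[BusRd,Flush]  L0: P0=S P1=I P2=I P3=S  mem[L0]=10

memory[L2] = 35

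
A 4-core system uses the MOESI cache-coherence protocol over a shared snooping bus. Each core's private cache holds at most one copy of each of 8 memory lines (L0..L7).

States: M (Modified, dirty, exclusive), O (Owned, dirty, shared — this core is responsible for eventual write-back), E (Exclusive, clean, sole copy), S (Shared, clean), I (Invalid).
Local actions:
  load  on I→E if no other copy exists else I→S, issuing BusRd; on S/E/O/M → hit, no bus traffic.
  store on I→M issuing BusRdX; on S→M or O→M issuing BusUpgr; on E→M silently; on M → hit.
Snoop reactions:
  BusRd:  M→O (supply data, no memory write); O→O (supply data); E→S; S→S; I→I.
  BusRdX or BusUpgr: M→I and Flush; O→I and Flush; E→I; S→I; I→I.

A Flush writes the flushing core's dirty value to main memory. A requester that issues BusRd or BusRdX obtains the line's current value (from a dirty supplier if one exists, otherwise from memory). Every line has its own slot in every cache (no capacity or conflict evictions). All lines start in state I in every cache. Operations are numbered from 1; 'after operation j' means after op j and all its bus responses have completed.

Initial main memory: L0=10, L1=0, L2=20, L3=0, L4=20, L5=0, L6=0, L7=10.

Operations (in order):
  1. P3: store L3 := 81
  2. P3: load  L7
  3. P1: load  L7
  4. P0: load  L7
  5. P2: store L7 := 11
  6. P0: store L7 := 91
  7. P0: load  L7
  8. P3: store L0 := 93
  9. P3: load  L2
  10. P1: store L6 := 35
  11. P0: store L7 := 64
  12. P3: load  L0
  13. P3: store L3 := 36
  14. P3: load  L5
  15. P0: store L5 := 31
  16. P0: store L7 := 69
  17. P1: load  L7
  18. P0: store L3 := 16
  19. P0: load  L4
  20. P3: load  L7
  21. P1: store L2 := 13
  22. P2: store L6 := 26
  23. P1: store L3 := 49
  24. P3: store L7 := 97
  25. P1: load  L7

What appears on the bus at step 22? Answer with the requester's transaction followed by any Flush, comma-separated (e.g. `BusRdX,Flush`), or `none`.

bus = BusRdX,Flush

step 1: P3: store L3 := 81  ⟶  IIIM  (L3)  txn=BusRdX  M[L3]=0
step 2: P3: load  L7  ⟶  IIIE  (L7)  txn=BusRd  M[L7]=10
step 3: P1: load  L7  ⟶  ISIS  (L7)  txn=BusRd  M[L7]=10
step 4: P0: load  L7  ⟶  SSIS  (L7)  txn=BusRd  M[L7]=10
step 5: P2: store L7 := 11  ⟶  IIMI  (L7)  txn=BusRdX  M[L7]=10
step 6: P0: store L7 := 91  ⟶  MIII  (L7)  txn=BusRdX+Flush  M[L7]=11
step 7: P0: load  L7  ⟶  MIII  (L7)  txn=∅  M[L7]=11
step 8: P3: store L0 := 93  ⟶  IIIM  (L0)  txn=BusRdX  M[L0]=10
step 9: P3: load  L2  ⟶  IIIE  (L2)  txn=BusRd  M[L2]=20
step 10: P1: store L6 := 35  ⟶  IMII  (L6)  txn=BusRdX  M[L6]=0
step 11: P0: store L7 := 64  ⟶  MIII  (L7)  txn=∅  M[L7]=11
step 12: P3: load  L0  ⟶  IIIM  (L0)  txn=∅  M[L0]=10
step 13: P3: store L3 := 36  ⟶  IIIM  (L3)  txn=∅  M[L3]=0
step 14: P3: load  L5  ⟶  IIIE  (L5)  txn=BusRd  M[L5]=0
step 15: P0: store L5 := 31  ⟶  MIII  (L5)  txn=BusRdX  M[L5]=0
step 16: P0: store L7 := 69  ⟶  MIII  (L7)  txn=∅  M[L7]=11
step 17: P1: load  L7  ⟶  OSII  (L7)  txn=BusRd  M[L7]=11
step 18: P0: store L3 := 16  ⟶  MIII  (L3)  txn=BusRdX+Flush  M[L3]=36
step 19: P0: load  L4  ⟶  EIII  (L4)  txn=BusRd  M[L4]=20
step 20: P3: load  L7  ⟶  OSIS  (L7)  txn=BusRd  M[L7]=11
step 21: P1: store L2 := 13  ⟶  IMII  (L2)  txn=BusRdX  M[L2]=20
step 22: P2: store L6 := 26  ⟶  IIMI  (L6)  txn=BusRdX+Flush  M[L6]=35
step 23: P1: store L3 := 49  ⟶  IMII  (L3)  txn=BusRdX+Flush  M[L3]=16
step 24: P3: store L7 := 97  ⟶  IIIM  (L7)  txn=BusUpgr+Flush  M[L7]=69
step 25: P1: load  L7  ⟶  ISIO  (L7)  txn=BusRd  M[L7]=69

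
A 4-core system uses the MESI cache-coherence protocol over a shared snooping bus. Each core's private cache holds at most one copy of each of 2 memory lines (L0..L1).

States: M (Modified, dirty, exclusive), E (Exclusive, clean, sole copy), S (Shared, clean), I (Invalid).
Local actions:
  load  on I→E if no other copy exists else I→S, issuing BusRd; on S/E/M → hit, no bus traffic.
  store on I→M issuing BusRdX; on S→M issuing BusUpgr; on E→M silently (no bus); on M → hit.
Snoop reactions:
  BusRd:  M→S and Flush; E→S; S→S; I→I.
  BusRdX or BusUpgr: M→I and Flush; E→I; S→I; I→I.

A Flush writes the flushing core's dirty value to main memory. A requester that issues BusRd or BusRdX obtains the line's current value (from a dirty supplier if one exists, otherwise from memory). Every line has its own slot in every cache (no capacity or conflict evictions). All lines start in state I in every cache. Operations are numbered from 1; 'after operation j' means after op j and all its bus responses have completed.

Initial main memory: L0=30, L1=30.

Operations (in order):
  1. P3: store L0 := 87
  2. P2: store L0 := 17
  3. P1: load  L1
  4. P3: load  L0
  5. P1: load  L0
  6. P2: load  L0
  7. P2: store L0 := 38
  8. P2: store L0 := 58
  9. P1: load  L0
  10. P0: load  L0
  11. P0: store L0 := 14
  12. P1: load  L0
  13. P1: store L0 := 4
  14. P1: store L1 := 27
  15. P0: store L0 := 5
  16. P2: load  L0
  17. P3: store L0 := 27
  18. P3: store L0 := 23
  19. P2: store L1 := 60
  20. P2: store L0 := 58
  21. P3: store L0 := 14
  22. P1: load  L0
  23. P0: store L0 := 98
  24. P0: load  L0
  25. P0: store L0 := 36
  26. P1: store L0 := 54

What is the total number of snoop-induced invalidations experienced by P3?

invalidations = 4

1. P3: store L0 := 87  bus=[BusRdX]  L0: P0=I P1=I P2=I P3=M  mem[L0]=30
2. P2: store L0 := 17  bus=[BusRdX,Flush]  L0: P0=I P1=I P2=M P3=I  mem[L0]=87
3. P1: load  L1  bus=[BusRd]  L1: P0=I P1=E P2=I P3=I  mem[L1]=30
4. P3: load  L0  bus=[BusRd,Flush]  L0: P0=I P1=I P2=S P3=S  mem[L0]=17
5. P1: load  L0  bus=[BusRd]  L0: P0=I P1=S P2=S P3=S  mem[L0]=17
6. P2: load  L0  bus=[-]  L0: P0=I P1=S P2=S P3=S  mem[L0]=17
7. P2: store L0 := 38  bus=[BusUpgr]  L0: P0=I P1=I P2=M P3=I  mem[L0]=17
8. P2: store L0 := 58  bus=[-]  L0: P0=I P1=I P2=M P3=I  mem[L0]=17
9. P1: load  L0  bus=[BusRd,Flush]  L0: P0=I P1=S P2=S P3=I  mem[L0]=58
10. P0: load  L0  bus=[BusRd]  L0: P0=S P1=S P2=S P3=I  mem[L0]=58
11. P0: store L0 := 14  bus=[BusUpgr]  L0: P0=M P1=I P2=I P3=I  mem[L0]=58
12. P1: load  L0  bus=[BusRd,Flush]  L0: P0=S P1=S P2=I P3=I  mem[L0]=14
13. P1: store L0 := 4  bus=[BusUpgr]  L0: P0=I P1=M P2=I P3=I  mem[L0]=14
14. P1: store L1 := 27  bus=[-]  L1: P0=I P1=M P2=I P3=I  mem[L1]=30
15. P0: store L0 := 5  bus=[BusRdX,Flush]  L0: P0=M P1=I P2=I P3=I  mem[L0]=4
16. P2: load  L0  bus=[BusRd,Flush]  L0: P0=S P1=I P2=S P3=I  mem[L0]=5
17. P3: store L0 := 27  bus=[BusRdX]  L0: P0=I P1=I P2=I P3=M  mem[L0]=5
18. P3: store L0 := 23  bus=[-]  L0: P0=I P1=I P2=I P3=M  mem[L0]=5
19. P2: store L1 := 60  bus=[BusRdX,Flush]  L1: P0=I P1=I P2=M P3=I  mem[L1]=27
20. P2: store L0 := 58  bus=[BusRdX,Flush]  L0: P0=I P1=I P2=M P3=I  mem[L0]=23
21. P3: store L0 := 14  bus=[BusRdX,Flush]  L0: P0=I P1=I P2=I P3=M  mem[L0]=58
22. P1: load  L0  bus=[BusRd,Flush]  L0: P0=I P1=S P2=I P3=S  mem[L0]=14
23. P0: store L0 := 98  bus=[BusRdX]  L0: P0=M P1=I P2=I P3=I  mem[L0]=14
24. P0: load  L0  bus=[-]  L0: P0=M P1=I P2=I P3=I  mem[L0]=14
25. P0: store L0 := 36  bus=[-]  L0: P0=M P1=I P2=I P3=I  mem[L0]=14
26. P1: store L0 := 54  bus=[BusRdX,Flush]  L0: P0=I P1=M P2=I P3=I  mem[L0]=36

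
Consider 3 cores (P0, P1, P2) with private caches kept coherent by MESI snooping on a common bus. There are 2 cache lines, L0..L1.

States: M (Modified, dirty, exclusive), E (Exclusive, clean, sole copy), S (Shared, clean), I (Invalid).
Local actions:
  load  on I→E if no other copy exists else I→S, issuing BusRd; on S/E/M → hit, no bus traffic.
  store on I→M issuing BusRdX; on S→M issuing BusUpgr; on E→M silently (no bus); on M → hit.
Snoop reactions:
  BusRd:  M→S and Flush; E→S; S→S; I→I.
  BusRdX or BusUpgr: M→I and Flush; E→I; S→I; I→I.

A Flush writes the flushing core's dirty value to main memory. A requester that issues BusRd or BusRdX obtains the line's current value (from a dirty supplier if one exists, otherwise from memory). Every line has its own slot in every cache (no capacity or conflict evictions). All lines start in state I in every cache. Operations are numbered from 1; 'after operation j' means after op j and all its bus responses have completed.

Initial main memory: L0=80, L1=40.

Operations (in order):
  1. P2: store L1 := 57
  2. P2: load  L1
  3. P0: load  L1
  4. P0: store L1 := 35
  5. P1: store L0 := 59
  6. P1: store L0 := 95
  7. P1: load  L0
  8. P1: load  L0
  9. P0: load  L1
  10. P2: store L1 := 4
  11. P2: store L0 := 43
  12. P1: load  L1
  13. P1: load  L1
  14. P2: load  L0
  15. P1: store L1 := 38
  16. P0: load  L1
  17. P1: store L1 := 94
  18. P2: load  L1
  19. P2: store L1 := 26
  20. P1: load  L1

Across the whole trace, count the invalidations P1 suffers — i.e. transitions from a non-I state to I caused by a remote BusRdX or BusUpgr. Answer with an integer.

invalidations = 2

1. P2: store L1 := 57  bus=[BusRdX]  L1: P0=I P1=I P2=M  mem[L1]=40
2. P2: load  L1  bus=[-]  L1: P0=I P1=I P2=M  mem[L1]=40
3. P0: load  L1  bus=[BusRd,Flush]  L1: P0=S P1=I P2=S  mem[L1]=57
4. P0: store L1 := 35  bus=[BusUpgr]  L1: P0=M P1=I P2=I  mem[L1]=57
5. P1: store L0 := 59  bus=[BusRdX]  L0: P0=I P1=M P2=I  mem[L0]=80
6. P1: store L0 := 95  bus=[-]  L0: P0=I P1=M P2=I  mem[L0]=80
7. P1: load  L0  bus=[-]  L0: P0=I P1=M P2=I  mem[L0]=80
8. P1: load  L0  bus=[-]  L0: P0=I P1=M P2=I  mem[L0]=80
9. P0: load  L1  bus=[-]  L1: P0=M P1=I P2=I  mem[L1]=57
10. P2: store L1 := 4  bus=[BusRdX,Flush]  L1: P0=I P1=I P2=M  mem[L1]=35
11. P2: store L0 := 43  bus=[BusRdX,Flush]  L0: P0=I P1=I P2=M  mem[L0]=95
12. P1: load  L1  bus=[BusRd,Flush]  L1: P0=I P1=S P2=S  mem[L1]=4
13. P1: load  L1  bus=[-]  L1: P0=I P1=S P2=S  mem[L1]=4
14. P2: load  L0  bus=[-]  L0: P0=I P1=I P2=M  mem[L0]=95
15. P1: store L1 := 38  bus=[BusUpgr]  L1: P0=I P1=M P2=I  mem[L1]=4
16. P0: load  L1  bus=[BusRd,Flush]  L1: P0=S P1=S P2=I  mem[L1]=38
17. P1: store L1 := 94  bus=[BusUpgr]  L1: P0=I P1=M P2=I  mem[L1]=38
18. P2: load  L1  bus=[BusRd,Flush]  L1: P0=I P1=S P2=S  mem[L1]=94
19. P2: store L1 := 26  bus=[BusUpgr]  L1: P0=I P1=I P2=M  mem[L1]=94
20. P1: load  L1  bus=[BusRd,Flush]  L1: P0=I P1=S P2=S  mem[L1]=26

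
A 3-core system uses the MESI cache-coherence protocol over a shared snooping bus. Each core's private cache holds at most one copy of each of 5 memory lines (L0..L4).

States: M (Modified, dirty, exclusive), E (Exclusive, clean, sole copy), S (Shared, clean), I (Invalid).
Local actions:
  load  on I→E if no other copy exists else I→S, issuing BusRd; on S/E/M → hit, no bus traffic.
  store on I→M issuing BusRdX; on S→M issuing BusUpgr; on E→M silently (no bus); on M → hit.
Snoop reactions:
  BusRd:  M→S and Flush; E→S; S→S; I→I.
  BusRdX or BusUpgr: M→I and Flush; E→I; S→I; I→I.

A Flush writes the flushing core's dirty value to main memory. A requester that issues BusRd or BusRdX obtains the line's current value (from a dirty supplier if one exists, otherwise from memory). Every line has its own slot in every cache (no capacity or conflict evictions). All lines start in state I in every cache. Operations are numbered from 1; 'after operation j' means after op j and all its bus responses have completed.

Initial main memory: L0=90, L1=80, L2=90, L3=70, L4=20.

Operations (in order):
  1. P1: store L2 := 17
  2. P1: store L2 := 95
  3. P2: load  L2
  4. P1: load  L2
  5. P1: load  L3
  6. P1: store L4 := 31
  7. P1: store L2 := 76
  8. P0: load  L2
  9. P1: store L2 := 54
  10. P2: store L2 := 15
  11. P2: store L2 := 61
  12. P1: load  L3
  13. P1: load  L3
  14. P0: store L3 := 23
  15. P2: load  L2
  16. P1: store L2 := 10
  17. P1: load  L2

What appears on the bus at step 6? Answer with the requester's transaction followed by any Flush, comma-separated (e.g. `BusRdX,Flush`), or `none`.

bus = BusRdX

1. P1: store L2 := 17  bus=[BusRdX]  L2: P0=I P1=M P2=I  mem[L2]=90
2. P1: store L2 := 95  bus=[-]  L2: P0=I P1=M P2=I  mem[L2]=90
3. P2: load  L2  bus=[BusRd,Flush]  L2: P0=I P1=S P2=S  mem[L2]=95
4. P1: load  L2  bus=[-]  L2: P0=I P1=S P2=S  mem[L2]=95
5. P1: load  L3  bus=[BusRd]  L3: P0=I P1=E P2=I  mem[L3]=70
6. P1: store L4 := 31  bus=[BusRdX]  L4: P0=I P1=M P2=I  mem[L4]=20
7. P1: store L2 := 76  bus=[BusUpgr]  L2: P0=I P1=M P2=I  mem[L2]=95
8. P0: load  L2  bus=[BusRd,Flush]  L2: P0=S P1=S P2=I  mem[L2]=76
9. P1: store L2 := 54  bus=[BusUpgr]  L2: P0=I P1=M P2=I  mem[L2]=76
10. P2: store L2 := 15  bus=[BusRdX,Flush]  L2: P0=I P1=I P2=M  mem[L2]=54
11. P2: store L2 := 61  bus=[-]  L2: P0=I P1=I P2=M  mem[L2]=54
12. P1: load  L3  bus=[-]  L3: P0=I P1=E P2=I  mem[L3]=70
13. P1: load  L3  bus=[-]  L3: P0=I P1=E P2=I  mem[L3]=70
14. P0: store L3 := 23  bus=[BusRdX]  L3: P0=M P1=I P2=I  mem[L3]=70
15. P2: load  L2  bus=[-]  L2: P0=I P1=I P2=M  mem[L2]=54
16. P1: store L2 := 10  bus=[BusRdX,Flush]  L2: P0=I P1=M P2=I  mem[L2]=61
17. P1: load  L2  bus=[-]  L2: P0=I P1=M P2=I  mem[L2]=61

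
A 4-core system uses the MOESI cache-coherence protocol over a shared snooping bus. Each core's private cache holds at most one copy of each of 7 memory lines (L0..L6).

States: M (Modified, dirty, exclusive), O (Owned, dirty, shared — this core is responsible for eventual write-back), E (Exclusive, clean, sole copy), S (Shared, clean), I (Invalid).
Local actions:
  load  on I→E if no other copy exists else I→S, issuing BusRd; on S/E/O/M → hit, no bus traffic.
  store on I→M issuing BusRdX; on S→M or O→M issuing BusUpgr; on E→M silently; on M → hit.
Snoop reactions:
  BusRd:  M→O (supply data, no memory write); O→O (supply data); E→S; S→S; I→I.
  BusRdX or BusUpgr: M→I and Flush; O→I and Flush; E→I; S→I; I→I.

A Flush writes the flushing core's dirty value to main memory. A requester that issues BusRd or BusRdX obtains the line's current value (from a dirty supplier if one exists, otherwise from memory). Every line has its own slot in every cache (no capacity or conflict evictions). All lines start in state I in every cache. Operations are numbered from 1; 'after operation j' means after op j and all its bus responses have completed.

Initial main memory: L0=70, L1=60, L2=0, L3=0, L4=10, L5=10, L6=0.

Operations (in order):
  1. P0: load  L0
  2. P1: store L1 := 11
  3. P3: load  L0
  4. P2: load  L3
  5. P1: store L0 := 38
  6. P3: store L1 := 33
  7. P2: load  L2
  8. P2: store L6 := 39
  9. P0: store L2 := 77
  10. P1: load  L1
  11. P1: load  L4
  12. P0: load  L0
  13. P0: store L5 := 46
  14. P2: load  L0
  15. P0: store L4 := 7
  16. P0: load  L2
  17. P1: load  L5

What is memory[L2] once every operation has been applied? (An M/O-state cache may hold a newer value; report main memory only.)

memory[L2] = 0

step 1: P0: load  L0  ⟶  EIII  (L0)  txn=BusRd  M[L0]=70
step 2: P1: store L1 := 11  ⟶  IMII  (L1)  txn=BusRdX  M[L1]=60
step 3: P3: load  L0  ⟶  SIIS  (L0)  txn=BusRd  M[L0]=70
step 4: P2: load  L3  ⟶  IIEI  (L3)  txn=BusRd  M[L3]=0
step 5: P1: store L0 := 38  ⟶  IMII  (L0)  txn=BusRdX  M[L0]=70
step 6: P3: store L1 := 33  ⟶  IIIM  (L1)  txn=BusRdX+Flush  M[L1]=11
step 7: P2: load  L2  ⟶  IIEI  (L2)  txn=BusRd  M[L2]=0
step 8: P2: store L6 := 39  ⟶  IIMI  (L6)  txn=BusRdX  M[L6]=0
step 9: P0: store L2 := 77  ⟶  MIII  (L2)  txn=BusRdX  M[L2]=0
step 10: P1: load  L1  ⟶  ISIO  (L1)  txn=BusRd  M[L1]=11
step 11: P1: load  L4  ⟶  IEII  (L4)  txn=BusRd  M[L4]=10
step 12: P0: load  L0  ⟶  SOII  (L0)  txn=BusRd  M[L0]=70
step 13: P0: store L5 := 46  ⟶  MIII  (L5)  txn=BusRdX  M[L5]=10
step 14: P2: load  L0  ⟶  SOSI  (L0)  txn=BusRd  M[L0]=70
step 15: P0: store L4 := 7  ⟶  MIII  (L4)  txn=BusRdX  M[L4]=10
step 16: P0: load  L2  ⟶  MIII  (L2)  txn=∅  M[L2]=0
step 17: P1: load  L5  ⟶  OSII  (L5)  txn=BusRd  M[L5]=10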